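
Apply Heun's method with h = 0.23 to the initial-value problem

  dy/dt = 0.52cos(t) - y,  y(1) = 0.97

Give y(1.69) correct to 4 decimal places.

0.5340

Heun: k1 = f(t_n, y_n); k2 = f(t_n + h, y_n + h·k1); y_{n+1} = y_n + (h/2)·(k1 + k2).
t=1.000000, y=0.970000:
  k1 = f(1.000000, 0.970000) = -0.689043
  k2 = f(1.230000, 0.811520) = -0.637717
  y ← 0.970000 + (0.23/2)·(-0.689043 + (-0.637717)) = 0.817423
t=1.230000, y=0.817423:
  k1 = f(1.230000, 0.817423) = -0.643619
  k2 = f(1.460000, 0.669390) = -0.611894
  y ← 0.817423 + (0.23/2)·(-0.643619 + (-0.611894)) = 0.673039
t=1.460000, y=0.673039:
  k1 = f(1.460000, 0.673039) = -0.615542
  k2 = f(1.690000, 0.531464) = -0.593303
  y ← 0.673039 + (0.23/2)·(-0.615542 + (-0.593303)) = 0.534021
y(1.69) ≈ 0.5340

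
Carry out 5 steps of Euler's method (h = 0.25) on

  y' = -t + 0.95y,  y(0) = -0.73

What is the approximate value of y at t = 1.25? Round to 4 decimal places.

Euler: y_{n+1} = y_n + h·f(t_n, y_n).
t=0.000000, y=-0.730000: f=-0.693500 → y ← -0.730000 + 0.25·(-0.693500) = -0.903375
t=0.250000, y=-0.903375: f=-1.108206 → y ← -0.903375 + 0.25·(-1.108206) = -1.180427
t=0.500000, y=-1.180427: f=-1.621405 → y ← -1.180427 + 0.25·(-1.621405) = -1.585778
t=0.750000, y=-1.585778: f=-2.256489 → y ← -1.585778 + 0.25·(-2.256489) = -2.149900
t=1.000000, y=-2.149900: f=-3.042405 → y ← -2.149900 + 0.25·(-3.042405) = -2.910501
y(1.25) ≈ -2.9105

-2.9105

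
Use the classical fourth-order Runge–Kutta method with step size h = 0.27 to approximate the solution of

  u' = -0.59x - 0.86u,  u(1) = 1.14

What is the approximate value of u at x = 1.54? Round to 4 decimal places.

RK4: k1 = f(x_n, u_n); k2 = f(x_n + h/2, u_n + (h/2)·k1); k3 = f(x_n + h/2, u_n + (h/2)·k2); k4 = f(x_n + h, u_n + h·k3); u_{n+1} = u_n + (h/6)·(k1 + 2k2 + 2k3 + k4).
x=1.000000, u=1.140000:
  k1 = f(1.000000, 1.140000) = -1.570400
  k2 = f(1.135000, 0.927996) = -1.467727
  k3 = f(1.135000, 0.941857) = -1.479647
  k4 = f(1.270000, 0.740495) = -1.386126
  u ← 1.140000 + (0.27/6)·(k1 + 2k2 + 2k3 + k4) = 0.741693
x=1.270000, u=0.741693:
  k1 = f(1.270000, 0.741693) = -1.387156
  k2 = f(1.405000, 0.554427) = -1.305757
  k3 = f(1.405000, 0.565416) = -1.315207
  k4 = f(1.540000, 0.386587) = -1.241065
  u ← 0.741693 + (0.27/6)·(k1 + 2k2 + 2k3 + k4) = 0.387536
u(1.54) ≈ 0.3875

0.3875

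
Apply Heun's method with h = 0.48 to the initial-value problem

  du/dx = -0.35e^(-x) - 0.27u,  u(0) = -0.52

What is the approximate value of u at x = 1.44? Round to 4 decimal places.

Heun: k1 = f(x_n, u_n); k2 = f(x_n + h, u_n + h·k1); u_{n+1} = u_n + (h/2)·(k1 + k2).
x=0.000000, u=-0.520000:
  k1 = f(0.000000, -0.520000) = -0.209600
  k2 = f(0.480000, -0.620608) = -0.049010
  u ← -0.520000 + (0.48/2)·(-0.209600 + (-0.049010)) = -0.582066
x=0.480000, u=-0.582066:
  k1 = f(0.480000, -0.582066) = -0.059416
  k2 = f(0.960000, -0.610586) = 0.030846
  u ← -0.582066 + (0.48/2)·(-0.059416 + 0.030846) = -0.588923
x=0.960000, u=-0.588923:
  k1 = f(0.960000, -0.588923) = 0.024997
  k2 = f(1.440000, -0.576925) = 0.072845
  u ← -0.588923 + (0.48/2)·(0.024997 + 0.072845) = -0.565441
u(1.44) ≈ -0.5654

-0.5654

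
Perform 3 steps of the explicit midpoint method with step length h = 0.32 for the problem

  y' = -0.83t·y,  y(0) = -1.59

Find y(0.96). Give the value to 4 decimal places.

-1.0767

Midpoint: k1 = f(t_n, y_n); k2 = f(t_n + h/2, y_n + (h/2)·k1); y_{n+1} = y_n + h·k2.
t=0.000000, y=-1.590000:
  k1 = f(0.000000, -1.590000) = 0.000000
  k2 = f(0.160000, -1.590000) = 0.211152
  y ← -1.590000 + 0.32·0.211152 = -1.522431
t=0.320000, y=-1.522431:
  k1 = f(0.320000, -1.522431) = 0.404358
  k2 = f(0.480000, -1.457734) = 0.580761
  y ← -1.522431 + 0.32·0.580761 = -1.336588
t=0.640000, y=-1.336588:
  k1 = f(0.640000, -1.336588) = 0.709995
  k2 = f(0.800000, -1.222988) = 0.812064
  y ← -1.336588 + 0.32·0.812064 = -1.076727
y(0.96) ≈ -1.0767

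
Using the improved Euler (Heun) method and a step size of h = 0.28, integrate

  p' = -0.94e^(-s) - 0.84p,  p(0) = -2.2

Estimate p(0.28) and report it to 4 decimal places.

-1.9435

Heun: k1 = f(s_n, p_n); k2 = f(s_n + h, p_n + h·k1); p_{n+1} = p_n + (h/2)·(k1 + k2).
s=0.000000, p=-2.200000:
  k1 = f(0.000000, -2.200000) = 0.908000
  k2 = f(0.280000, -1.945760) = 0.924002
  p ← -2.200000 + (0.28/2)·(0.908000 + 0.924002) = -1.943520
p(0.28) ≈ -1.9435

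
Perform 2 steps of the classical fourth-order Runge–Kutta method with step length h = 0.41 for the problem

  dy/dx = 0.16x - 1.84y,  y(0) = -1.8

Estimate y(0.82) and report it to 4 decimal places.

-0.3666

RK4: k1 = f(x_n, y_n); k2 = f(x_n + h/2, y_n + (h/2)·k1); k3 = f(x_n + h/2, y_n + (h/2)·k2); k4 = f(x_n + h, y_n + h·k3); y_{n+1} = y_n + (h/6)·(k1 + 2k2 + 2k3 + k4).
x=0.000000, y=-1.800000:
  k1 = f(0.000000, -1.800000) = 3.312000
  k2 = f(0.205000, -1.121040) = 2.095514
  k3 = f(0.205000, -1.370420) = 2.554372
  k4 = f(0.410000, -0.752707) = 1.450582
  y ← -1.800000 + (0.41/6)·(k1 + 2k2 + 2k3 + k4) = -0.839073
x=0.410000, y=-0.839073:
  k1 = f(0.410000, -0.839073) = 1.609493
  k2 = f(0.615000, -0.509126) = 1.035193
  k3 = f(0.615000, -0.626858) = 1.251819
  k4 = f(0.820000, -0.325827) = 0.730721
  y ← -0.839073 + (0.41/6)·(k1 + 2k2 + 2k3 + k4) = -0.366600
y(0.82) ≈ -0.3666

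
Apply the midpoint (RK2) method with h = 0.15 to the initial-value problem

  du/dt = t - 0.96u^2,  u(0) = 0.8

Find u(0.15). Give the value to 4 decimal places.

0.7294

Midpoint: k1 = f(t_n, u_n); k2 = f(t_n + h/2, u_n + (h/2)·k1); u_{n+1} = u_n + h·k2.
t=0.000000, u=0.800000:
  k1 = f(0.000000, 0.800000) = -0.614400
  k2 = f(0.075000, 0.753920) = -0.470660
  u ← 0.800000 + 0.15·(-0.470660) = 0.729401
u(0.15) ≈ 0.7294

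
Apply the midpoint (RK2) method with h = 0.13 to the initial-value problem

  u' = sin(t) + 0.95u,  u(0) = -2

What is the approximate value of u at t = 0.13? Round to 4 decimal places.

-2.2538

Midpoint: k1 = f(t_n, u_n); k2 = f(t_n + h/2, u_n + (h/2)·k1); u_{n+1} = u_n + h·k2.
t=0.000000, u=-2.000000:
  k1 = f(0.000000, -2.000000) = -1.900000
  k2 = f(0.065000, -2.123500) = -1.952371
  u ← -2.000000 + 0.13·(-1.952371) = -2.253808
u(0.13) ≈ -2.2538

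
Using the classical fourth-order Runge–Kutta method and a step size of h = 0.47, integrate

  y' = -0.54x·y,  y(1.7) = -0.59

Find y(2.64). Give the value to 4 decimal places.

-0.1964

RK4: k1 = f(x_n, y_n); k2 = f(x_n + h/2, y_n + (h/2)·k1); k3 = f(x_n + h/2, y_n + (h/2)·k2); k4 = f(x_n + h, y_n + h·k3); y_{n+1} = y_n + (h/6)·(k1 + 2k2 + 2k3 + k4).
x=1.700000, y=-0.590000:
  k1 = f(1.700000, -0.590000) = 0.541620
  k2 = f(1.935000, -0.462719) = 0.483495
  k3 = f(1.935000, -0.476379) = 0.497768
  k4 = f(2.170000, -0.356049) = 0.417218
  y ← -0.590000 + (0.47/6)·(k1 + 2k2 + 2k3 + k4) = -0.361160
x=2.170000, y=-0.361160:
  k1 = f(2.170000, -0.361160) = 0.423207
  k2 = f(2.405000, -0.261706) = 0.339878
  k3 = f(2.405000, -0.281288) = 0.365309
  k4 = f(2.640000, -0.189464) = 0.270100
  y ← -0.361160 + (0.47/6)·(k1 + 2k2 + 2k3 + k4) = -0.196371
y(2.64) ≈ -0.1964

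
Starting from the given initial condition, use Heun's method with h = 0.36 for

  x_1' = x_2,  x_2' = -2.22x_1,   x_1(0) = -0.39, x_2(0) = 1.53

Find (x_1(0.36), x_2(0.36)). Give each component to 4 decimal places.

Heun on (x_1,x_2): k1 = f(x_n, state_n); k2 = f(x_n + h, state_n + h·k1); state_{n+1} = state_n + (h/2)·(k1 + k2).
0.000000: (-0.390000, 1.530000)
  k1 = (1.530000, 0.865800)
  predictor → (0.160800, 1.841688)
  k2 = (1.841688, -0.356976)
  → (0.216904, 1.621588)
(x_1(0.36), x_2(0.36)) ≈ (0.2169, 1.6216)

0.2169, 1.6216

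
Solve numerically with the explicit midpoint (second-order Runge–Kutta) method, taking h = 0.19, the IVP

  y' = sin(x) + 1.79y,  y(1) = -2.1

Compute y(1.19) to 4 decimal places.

-2.7396

Midpoint: k1 = f(x_n, y_n); k2 = f(x_n + h/2, y_n + (h/2)·k1); y_{n+1} = y_n + h·k2.
x=1.000000, y=-2.100000:
  k1 = f(1.000000, -2.100000) = -2.917529
  k2 = f(1.095000, -2.377165) = -3.366198
  y ← -2.100000 + 0.19·(-3.366198) = -2.739578
y(1.19) ≈ -2.7396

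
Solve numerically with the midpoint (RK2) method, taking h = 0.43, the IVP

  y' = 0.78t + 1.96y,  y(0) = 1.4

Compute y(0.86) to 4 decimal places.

Midpoint: k1 = f(t_n, y_n); k2 = f(t_n + h/2, y_n + (h/2)·k1); y_{n+1} = y_n + h·k2.
t=0.000000, y=1.400000:
  k1 = f(0.000000, 1.400000) = 2.744000
  k2 = f(0.215000, 1.989960) = 4.068022
  y ← 1.400000 + 0.43·4.068022 = 3.149249
t=0.430000, y=3.149249:
  k1 = f(0.430000, 3.149249) = 6.507929
  k2 = f(0.645000, 4.548454) = 9.418070
  y ← 3.149249 + 0.43·9.418070 = 7.199019
y(0.86) ≈ 7.1990

7.1990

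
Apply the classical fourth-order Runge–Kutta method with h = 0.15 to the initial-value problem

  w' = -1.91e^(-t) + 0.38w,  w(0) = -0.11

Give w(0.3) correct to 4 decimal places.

-0.6491

RK4: k1 = f(t_n, w_n); k2 = f(t_n + h/2, w_n + (h/2)·k1); k3 = f(t_n + h/2, w_n + (h/2)·k2); k4 = f(t_n + h, w_n + h·k3); w_{n+1} = w_n + (h/6)·(k1 + 2k2 + 2k3 + k4).
t=0.000000, w=-0.110000:
  k1 = f(0.000000, -0.110000) = -1.951800
  k2 = f(0.075000, -0.256385) = -1.869416
  k3 = f(0.075000, -0.250206) = -1.867068
  k4 = f(0.150000, -0.390060) = -1.792175
  w ← -0.110000 + (0.15/6)·(k1 + 2k2 + 2k3 + k4) = -0.390424
t=0.150000, w=-0.390424:
  k1 = f(0.150000, -0.390424) = -1.792313
  k2 = f(0.225000, -0.524847) = -1.724608
  k3 = f(0.225000, -0.519769) = -1.722678
  k4 = f(0.300000, -0.648825) = -1.661516
  w ← -0.390424 + (0.15/6)·(k1 + 2k2 + 2k3 + k4) = -0.649134
w(0.3) ≈ -0.6491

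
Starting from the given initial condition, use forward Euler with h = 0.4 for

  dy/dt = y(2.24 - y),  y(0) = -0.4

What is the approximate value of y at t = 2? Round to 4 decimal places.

-169.7478

Euler: y_{n+1} = y_n + h·f(t_n, y_n).
t=0.000000, y=-0.400000: f=-1.056000 → y ← -0.400000 + 0.4·(-1.056000) = -0.822400
t=0.400000, y=-0.822400: f=-2.518518 → y ← -0.822400 + 0.4·(-2.518518) = -1.829807
t=0.800000, y=-1.829807: f=-7.446962 → y ← -1.829807 + 0.4·(-7.446962) = -4.808592
t=1.200000, y=-4.808592: f=-33.893802 → y ← -4.808592 + 0.4·(-33.893802) = -18.366113
t=1.600000, y=-18.366113: f=-378.454183 → y ← -18.366113 + 0.4·(-378.454183) = -169.747786
y(2) ≈ -169.7478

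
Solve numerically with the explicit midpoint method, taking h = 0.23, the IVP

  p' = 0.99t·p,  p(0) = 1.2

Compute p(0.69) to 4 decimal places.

Midpoint: k1 = f(t_n, p_n); k2 = f(t_n + h/2, p_n + (h/2)·k1); p_{n+1} = p_n + h·k2.
t=0.000000, p=1.200000:
  k1 = f(0.000000, 1.200000) = 0.000000
  k2 = f(0.115000, 1.200000) = 0.136620
  p ← 1.200000 + 0.23·0.136620 = 1.231423
t=0.230000, p=1.231423:
  k1 = f(0.230000, 1.231423) = 0.280395
  k2 = f(0.345000, 1.263668) = 0.431606
  p ← 1.231423 + 0.23·0.431606 = 1.330692
t=0.460000, p=1.330692:
  k1 = f(0.460000, 1.330692) = 0.605997
  k2 = f(0.575000, 1.400382) = 0.797167
  p ← 1.330692 + 0.23·0.797167 = 1.514040
p(0.69) ≈ 1.5140

1.5140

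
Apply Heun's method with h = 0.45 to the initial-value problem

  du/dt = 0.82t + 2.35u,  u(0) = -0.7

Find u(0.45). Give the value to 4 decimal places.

Heun: k1 = f(t_n, u_n); k2 = f(t_n + h, u_n + h·k1); u_{n+1} = u_n + (h/2)·(k1 + k2).
t=0.000000, u=-0.700000:
  k1 = f(0.000000, -0.700000) = -1.645000
  k2 = f(0.450000, -1.440250) = -3.015588
  u ← -0.700000 + (0.45/2)·(-1.645000 + (-3.015588)) = -1.748632
u(0.45) ≈ -1.7486

-1.7486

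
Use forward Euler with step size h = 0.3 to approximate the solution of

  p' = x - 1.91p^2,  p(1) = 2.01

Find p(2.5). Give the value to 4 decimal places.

1.0868

Euler: p_{n+1} = p_n + h·f(x_n, p_n).
x=1.000000, p=2.010000: f=-6.716591 → p ← 2.010000 + 0.3·(-6.716591) = -0.004977
x=1.300000, p=-0.004977: f=1.299953 → p ← -0.004977 + 0.3·1.299953 = 0.385009
x=1.600000, p=0.385009: f=1.316878 → p ← 0.385009 + 0.3·1.316878 = 0.780072
x=1.900000, p=0.780072: f=0.737742 → p ← 0.780072 + 0.3·0.737742 = 1.001394
x=2.200000, p=1.001394: f=0.284670 → p ← 1.001394 + 0.3·0.284670 = 1.086795
p(2.5) ≈ 1.0868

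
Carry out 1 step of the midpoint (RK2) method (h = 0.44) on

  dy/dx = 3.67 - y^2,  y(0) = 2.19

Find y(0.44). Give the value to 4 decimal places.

2.1450

Midpoint: k1 = f(x_n, y_n); k2 = f(x_n + h/2, y_n + (h/2)·k1); y_{n+1} = y_n + h·k2.
x=0.000000, y=2.190000:
  k1 = f(0.000000, 2.190000) = -1.126100
  k2 = f(0.220000, 1.942258) = -0.102366
  y ← 2.190000 + 0.44·(-0.102366) = 2.144959
y(0.44) ≈ 2.1450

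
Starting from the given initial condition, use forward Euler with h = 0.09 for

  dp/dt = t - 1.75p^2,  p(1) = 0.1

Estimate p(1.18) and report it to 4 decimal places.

Euler: p_{n+1} = p_n + h·f(t_n, p_n).
t=1.000000, p=0.100000: f=0.982500 → p ← 0.100000 + 0.09·0.982500 = 0.188425
t=1.090000, p=0.188425: f=1.027868 → p ← 0.188425 + 0.09·1.027868 = 0.280933
p(1.18) ≈ 0.2809

0.2809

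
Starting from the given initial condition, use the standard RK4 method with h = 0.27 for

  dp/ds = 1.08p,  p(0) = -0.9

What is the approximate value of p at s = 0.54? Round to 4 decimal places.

-1.6125

RK4: k1 = f(s_n, p_n); k2 = f(s_n + h/2, p_n + (h/2)·k1); k3 = f(s_n + h/2, p_n + (h/2)·k2); k4 = f(s_n + h, p_n + h·k3); p_{n+1} = p_n + (h/6)·(k1 + 2k2 + 2k3 + k4).
s=0.000000, p=-0.900000:
  k1 = f(0.000000, -0.900000) = -0.972000
  k2 = f(0.135000, -1.031220) = -1.113718
  k3 = f(0.135000, -1.050352) = -1.134380
  k4 = f(0.270000, -1.206283) = -1.302785
  p ← -0.900000 + (0.27/6)·(k1 + 2k2 + 2k3 + k4) = -1.204694
s=0.270000, p=-1.204694:
  k1 = f(0.270000, -1.204694) = -1.301070
  k2 = f(0.405000, -1.380339) = -1.490766
  k3 = f(0.405000, -1.405947) = -1.518423
  k4 = f(0.540000, -1.614668) = -1.743842
  p ← -1.204694 + (0.27/6)·(k1 + 2k2 + 2k3 + k4) = -1.612542
p(0.54) ≈ -1.6125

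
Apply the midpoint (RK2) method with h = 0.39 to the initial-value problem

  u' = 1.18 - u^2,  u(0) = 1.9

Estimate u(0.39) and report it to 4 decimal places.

Midpoint: k1 = f(t_n, u_n); k2 = f(t_n + h/2, u_n + (h/2)·k1); u_{n+1} = u_n + h·k2.
t=0.000000, u=1.900000:
  k1 = f(0.000000, 1.900000) = -2.430000
  k2 = f(0.195000, 1.426150) = -0.853904
  u ← 1.900000 + 0.39·(-0.853904) = 1.566978
u(0.39) ≈ 1.5670

1.5670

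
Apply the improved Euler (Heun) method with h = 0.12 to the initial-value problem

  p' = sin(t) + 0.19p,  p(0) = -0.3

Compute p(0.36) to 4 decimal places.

Heun: k1 = f(t_n, p_n); k2 = f(t_n + h, p_n + h·k1); p_{n+1} = p_n + (h/2)·(k1 + k2).
t=0.000000, p=-0.300000:
  k1 = f(0.000000, -0.300000) = -0.057000
  k2 = f(0.120000, -0.306840) = 0.061413
  p ← -0.300000 + (0.12/2)·(-0.057000 + 0.061413) = -0.299735
t=0.120000, p=-0.299735:
  k1 = f(0.120000, -0.299735) = 0.062763
  k2 = f(0.240000, -0.292204) = 0.182184
  p ← -0.299735 + (0.12/2)·(0.062763 + 0.182184) = -0.285038
t=0.240000, p=-0.285038:
  k1 = f(0.240000, -0.285038) = 0.183545
  k2 = f(0.360000, -0.263013) = 0.302302
  p ← -0.285038 + (0.12/2)·(0.183545 + 0.302302) = -0.255888
p(0.36) ≈ -0.2559

-0.2559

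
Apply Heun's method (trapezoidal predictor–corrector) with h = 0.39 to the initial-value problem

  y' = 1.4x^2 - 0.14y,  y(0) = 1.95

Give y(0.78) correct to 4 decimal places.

1.9930

Heun: k1 = f(x_n, y_n); k2 = f(x_n + h, y_n + h·k1); y_{n+1} = y_n + (h/2)·(k1 + k2).
x=0.000000, y=1.950000:
  k1 = f(0.000000, 1.950000) = -0.273000
  k2 = f(0.390000, 1.843530) = -0.045154
  y ← 1.950000 + (0.39/2)·(-0.273000 + (-0.045154)) = 1.887960
x=0.390000, y=1.887960:
  k1 = f(0.390000, 1.887960) = -0.051374
  k2 = f(0.780000, 1.867924) = 0.590251
  y ← 1.887960 + (0.39/2)·(-0.051374 + 0.590251) = 1.993041
y(0.78) ≈ 1.9930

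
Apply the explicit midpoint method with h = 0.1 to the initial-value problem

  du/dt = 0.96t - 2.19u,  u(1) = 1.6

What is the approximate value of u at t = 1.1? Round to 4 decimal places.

Midpoint: k1 = f(t_n, u_n); k2 = f(t_n + h/2, u_n + (h/2)·k1); u_{n+1} = u_n + h·k2.
t=1.000000, u=1.600000:
  k1 = f(1.000000, 1.600000) = -2.544000
  k2 = f(1.050000, 1.472800) = -2.217432
  u ← 1.600000 + 0.1·(-2.217432) = 1.378257
u(1.1) ≈ 1.3783

1.3783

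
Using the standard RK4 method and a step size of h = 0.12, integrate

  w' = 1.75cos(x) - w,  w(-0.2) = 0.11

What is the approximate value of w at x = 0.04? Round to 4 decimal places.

RK4: k1 = f(x_n, w_n); k2 = f(x_n + h/2, w_n + (h/2)·k1); k3 = f(x_n + h/2, w_n + (h/2)·k2); k4 = f(x_n + h, w_n + h·k3); w_{n+1} = w_n + (h/6)·(k1 + 2k2 + 2k3 + k4).
x=-0.200000, w=0.110000:
  k1 = f(-0.200000, 0.110000) = 1.605117
  k2 = f(-0.140000, 0.206307) = 1.526571
  k3 = f(-0.140000, 0.201594) = 1.531284
  k4 = f(-0.080000, 0.293754) = 1.450649
  w ← 0.110000 + (0.12/6)·(k1 + 2k2 + 2k3 + k4) = 0.293429
x=-0.080000, w=0.293429:
  k1 = f(-0.080000, 0.293429) = 1.450973
  k2 = f(-0.020000, 0.380488) = 1.369162
  k3 = f(-0.020000, 0.375579) = 1.374071
  k4 = f(0.040000, 0.458318) = 1.290282
  w ← 0.293429 + (0.12/6)·(k1 + 2k2 + 2k3 + k4) = 0.457984
w(0.04) ≈ 0.4580

0.4580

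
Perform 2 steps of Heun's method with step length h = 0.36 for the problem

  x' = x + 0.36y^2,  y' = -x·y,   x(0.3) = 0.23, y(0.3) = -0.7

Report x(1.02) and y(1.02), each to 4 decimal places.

0.6199, -0.5253

Heun on (x,y): k1 = f(t_n, state_n); k2 = f(t_n + h, state_n + h·k1); state_{n+1} = state_n + (h/2)·(k1 + k2).
0.300000: (0.230000, -0.700000)
  k1 = (0.406400, 0.161000)
  predictor → (0.376304, -0.642040)
  k2 = (0.524702, 0.241602)
  → (0.397598, -0.627532)
0.660000: (0.397598, -0.627532)
  k1 = (0.539365, 0.249505)
  predictor → (0.591770, -0.537710)
  k2 = (0.695857, 0.318200)
  → (0.619938, -0.525345)
(x(1.02), y(1.02)) ≈ (0.6199, -0.5253)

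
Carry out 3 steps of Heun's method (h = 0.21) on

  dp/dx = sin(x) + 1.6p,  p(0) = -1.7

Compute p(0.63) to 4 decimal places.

Heun: k1 = f(x_n, p_n); k2 = f(x_n + h, p_n + h·k1); p_{n+1} = p_n + (h/2)·(k1 + k2).
x=0.000000, p=-1.700000:
  k1 = f(0.000000, -1.700000) = -2.720000
  k2 = f(0.210000, -2.271200) = -3.425460
  p ← -1.700000 + (0.21/2)·(-2.720000 + (-3.425460)) = -2.345273
x=0.210000, p=-2.345273:
  k1 = f(0.210000, -2.345273) = -3.543977
  k2 = f(0.420000, -3.089509) = -4.535453
  p ← -2.345273 + (0.21/2)·(-3.543977 + (-4.535453)) = -3.193614
x=0.420000, p=-3.193614:
  k1 = f(0.420000, -3.193614) = -4.702021
  k2 = f(0.630000, -4.181038) = -6.100516
  p ← -3.193614 + (0.21/2)·(-4.702021 + (-6.100516)) = -4.327880
p(0.63) ≈ -4.3279

-4.3279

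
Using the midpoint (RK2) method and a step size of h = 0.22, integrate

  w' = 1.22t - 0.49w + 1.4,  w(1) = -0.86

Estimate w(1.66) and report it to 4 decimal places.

1.0938

Midpoint: k1 = f(t_n, w_n); k2 = f(t_n + h/2, w_n + (h/2)·k1); w_{n+1} = w_n + h·k2.
t=1.000000, w=-0.860000:
  k1 = f(1.000000, -0.860000) = 3.041400
  k2 = f(1.110000, -0.525446) = 3.011669
  w ← -0.860000 + 0.22·3.011669 = -0.197433
t=1.220000, w=-0.197433:
  k1 = f(1.220000, -0.197433) = 2.985142
  k2 = f(1.330000, 0.130933) = 2.958443
  w ← -0.197433 + 0.22·2.958443 = 0.453425
t=1.440000, w=0.453425:
  k1 = f(1.440000, 0.453425) = 2.934622
  k2 = f(1.550000, 0.776233) = 2.910646
  w ← 0.453425 + 0.22·2.910646 = 1.093767
w(1.66) ≈ 1.0938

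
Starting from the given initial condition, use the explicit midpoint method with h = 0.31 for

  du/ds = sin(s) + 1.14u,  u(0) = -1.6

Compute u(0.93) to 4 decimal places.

-3.9760

Midpoint: k1 = f(s_n, u_n); k2 = f(s_n + h/2, u_n + (h/2)·k1); u_{n+1} = u_n + h·k2.
s=0.000000, u=-1.600000:
  k1 = f(0.000000, -1.600000) = -1.824000
  k2 = f(0.155000, -1.882720) = -1.991921
  u ← -1.600000 + 0.31·(-1.991921) = -2.217495
s=0.310000, u=-2.217495:
  k1 = f(0.310000, -2.217495) = -2.222886
  k2 = f(0.465000, -2.562043) = -2.472306
  u ← -2.217495 + 0.31·(-2.472306) = -2.983910
s=0.620000, u=-2.983910:
  k1 = f(0.620000, -2.983910) = -2.820623
  k2 = f(0.775000, -3.421107) = -3.200346
  u ← -2.983910 + 0.31·(-3.200346) = -3.976017
u(0.93) ≈ -3.9760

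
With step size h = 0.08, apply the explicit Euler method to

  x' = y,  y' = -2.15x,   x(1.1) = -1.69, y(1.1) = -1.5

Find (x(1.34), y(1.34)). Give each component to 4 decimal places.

Euler on (x,y): x_{n+1} = x_n + h·x', y_{n+1} = y_n + h·y'.
1.100000: (-1.690000, -1.500000); f=(-1.500000, 3.633500) → (-1.810000, -1.209320)
1.180000: (-1.810000, -1.209320); f=(-1.209320, 3.891500) → (-1.906746, -0.898000)
1.260000: (-1.906746, -0.898000); f=(-0.898000, 4.099503) → (-1.978586, -0.570040)
(x(1.34), y(1.34)) ≈ (-1.9786, -0.5700)

-1.9786, -0.5700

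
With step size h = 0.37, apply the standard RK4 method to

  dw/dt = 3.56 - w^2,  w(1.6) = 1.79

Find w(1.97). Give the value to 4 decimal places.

RK4: k1 = f(t_n, w_n); k2 = f(t_n + h/2, w_n + (h/2)·k1); k3 = f(t_n + h/2, w_n + (h/2)·k2); k4 = f(t_n + h, w_n + h·k3); w_{n+1} = w_n + (h/6)·(k1 + 2k2 + 2k3 + k4).
t=1.600000, w=1.790000:
  k1 = f(1.600000, 1.790000) = 0.355900
  k2 = f(1.785000, 1.855842) = 0.115852
  k3 = f(1.785000, 1.811433) = 0.278712
  k4 = f(1.970000, 1.893123) = -0.023916
  w ← 1.790000 + (0.37/6)·(k1 + 2k2 + 2k3 + k4) = 1.859135
w(1.97) ≈ 1.8591

1.8591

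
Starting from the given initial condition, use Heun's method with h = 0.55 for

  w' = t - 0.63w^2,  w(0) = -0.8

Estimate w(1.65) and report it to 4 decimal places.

Heun: k1 = f(t_n, w_n); k2 = f(t_n + h, w_n + h·k1); w_{n+1} = w_n + (h/2)·(k1 + k2).
t=0.000000, w=-0.800000:
  k1 = f(0.000000, -0.800000) = -0.403200
  k2 = f(0.550000, -1.021760) = -0.107716
  w ← -0.800000 + (0.55/2)·(-0.403200 + (-0.107716)) = -0.940502
t=0.550000, w=-0.940502:
  k1 = f(0.550000, -0.940502) = -0.007263
  k2 = f(1.100000, -0.944496) = 0.537994
  w ← -0.940502 + (0.55/2)·(-0.007263 + 0.537994) = -0.794551
t=1.100000, w=-0.794551:
  k1 = f(1.100000, -0.794551) = 0.702274
  k2 = f(1.650000, -0.408300) = 1.544973
  w ← -0.794551 + (0.55/2)·(0.702274 + 1.544973) = -0.176558
w(1.65) ≈ -0.1766

-0.1766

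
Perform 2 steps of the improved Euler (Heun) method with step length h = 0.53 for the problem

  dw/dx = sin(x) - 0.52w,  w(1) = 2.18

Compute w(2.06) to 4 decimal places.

Heun: k1 = f(x_n, w_n); k2 = f(x_n + h, w_n + h·k1); w_{n+1} = w_n + (h/2)·(k1 + k2).
x=1.000000, w=2.180000:
  k1 = f(1.000000, 2.180000) = -0.292129
  k2 = f(1.530000, 2.025172) = -0.053921
  w ← 2.180000 + (0.53/2)·(-0.292129 + (-0.053921)) = 2.088297
x=1.530000, w=2.088297:
  k1 = f(1.530000, 2.088297) = -0.086746
  k2 = f(2.060000, 2.042321) = -0.179300
  w ← 2.088297 + (0.53/2)·(-0.086746 + (-0.179300)) = 2.017794
w(2.06) ≈ 2.0178

2.0178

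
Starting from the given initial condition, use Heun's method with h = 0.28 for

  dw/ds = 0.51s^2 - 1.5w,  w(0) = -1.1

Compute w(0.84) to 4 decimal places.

Heun: k1 = f(s_n, w_n); k2 = f(s_n + h, w_n + h·k1); w_{n+1} = w_n + (h/2)·(k1 + k2).
s=0.000000, w=-1.100000:
  k1 = f(0.000000, -1.100000) = 1.650000
  k2 = f(0.280000, -0.638000) = 0.996984
  w ← -1.100000 + (0.28/2)·(1.650000 + 0.996984) = -0.729422
s=0.280000, w=-0.729422:
  k1 = f(0.280000, -0.729422) = 1.134117
  k2 = f(0.560000, -0.411869) = 0.777740
  w ← -0.729422 + (0.28/2)·(1.134117 + 0.777740) = -0.461762
s=0.560000, w=-0.461762:
  k1 = f(0.560000, -0.461762) = 0.852579
  k2 = f(0.840000, -0.223040) = 0.694416
  w ← -0.461762 + (0.28/2)·(0.852579 + 0.694416) = -0.245183
w(0.84) ≈ -0.2452

-0.2452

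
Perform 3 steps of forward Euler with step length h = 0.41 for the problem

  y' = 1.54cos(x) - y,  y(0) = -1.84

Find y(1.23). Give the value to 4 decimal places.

0.6143

Euler: y_{n+1} = y_n + h·f(x_n, y_n).
x=0.000000, y=-1.840000: f=3.380000 → y ← -1.840000 + 0.41·3.380000 = -0.454200
x=0.410000, y=-0.454200: f=1.866566 → y ← -0.454200 + 0.41·1.866566 = 0.311092
x=0.820000, y=0.311092: f=0.739529 → y ← 0.311092 + 0.41·0.739529 = 0.614299
y(1.23) ≈ 0.6143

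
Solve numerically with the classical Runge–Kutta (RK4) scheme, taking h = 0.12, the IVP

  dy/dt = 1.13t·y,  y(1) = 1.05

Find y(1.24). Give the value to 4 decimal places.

RK4: k1 = f(t_n, y_n); k2 = f(t_n + h/2, y_n + (h/2)·k1); k3 = f(t_n + h/2, y_n + (h/2)·k2); k4 = f(t_n + h, y_n + h·k3); y_{n+1} = y_n + (h/6)·(k1 + 2k2 + 2k3 + k4).
t=1.000000, y=1.050000:
  k1 = f(1.000000, 1.050000) = 1.186500
  k2 = f(1.060000, 1.121190) = 1.342961
  k3 = f(1.060000, 1.130578) = 1.354206
  k4 = f(1.120000, 1.212505) = 1.534546
  y ← 1.050000 + (0.12/6)·(k1 + 2k2 + 2k3 + k4) = 1.212308
t=1.120000, y=1.212308:
  k1 = f(1.120000, 1.212308) = 1.534297
  k2 = f(1.180000, 1.304365) = 1.739241
  k3 = f(1.180000, 1.316662) = 1.755637
  k4 = f(1.240000, 1.422984) = 1.993885
  y ← 1.212308 + (0.12/6)·(k1 + 2k2 + 2k3 + k4) = 1.422666
y(1.24) ≈ 1.4227

1.4227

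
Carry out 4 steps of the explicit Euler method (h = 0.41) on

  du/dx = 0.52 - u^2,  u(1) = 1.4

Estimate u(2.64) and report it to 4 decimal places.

Euler: u_{n+1} = u_n + h·f(x_n, u_n).
x=1.000000, u=1.400000: f=-1.440000 → u ← 1.400000 + 0.41·(-1.440000) = 0.809600
x=1.410000, u=0.809600: f=-0.135452 → u ← 0.809600 + 0.41·(-0.135452) = 0.754065
x=1.820000, u=0.754065: f=-0.048613 → u ← 0.754065 + 0.41·(-0.048613) = 0.734133
x=2.230000, u=0.734133: f=-0.018951 → u ← 0.734133 + 0.41·(-0.018951) = 0.726363
u(2.64) ≈ 0.7264

0.7264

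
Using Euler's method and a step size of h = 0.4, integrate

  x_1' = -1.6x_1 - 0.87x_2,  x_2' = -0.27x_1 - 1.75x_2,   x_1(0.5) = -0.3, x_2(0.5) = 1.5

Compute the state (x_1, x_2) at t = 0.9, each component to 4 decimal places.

-0.6300, 0.4824

Euler on (x_1,x_2): x_1_{n+1} = x_1_n + h·x_1', x_2_{n+1} = x_2_n + h·x_2'.
0.500000: (-0.300000, 1.500000); f=(-0.825000, -2.544000) → (-0.630000, 0.482400)
(x_1(0.9), x_2(0.9)) ≈ (-0.6300, 0.4824)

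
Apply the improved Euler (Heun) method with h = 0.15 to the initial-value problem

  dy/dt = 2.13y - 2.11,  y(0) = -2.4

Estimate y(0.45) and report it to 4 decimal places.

-7.7382

Heun: k1 = f(t_n, y_n); k2 = f(t_n + h, y_n + h·k1); y_{n+1} = y_n + (h/2)·(k1 + k2).
t=0.000000, y=-2.400000:
  k1 = f(0.000000, -2.400000) = -7.222000
  k2 = f(0.150000, -3.483300) = -9.529429
  y ← -2.400000 + (0.15/2)·(-7.222000 + (-9.529429)) = -3.656357
t=0.150000, y=-3.656357:
  k1 = f(0.150000, -3.656357) = -9.898041
  k2 = f(0.300000, -5.141063) = -13.060465
  y ← -3.656357 + (0.15/2)·(-9.898041 + (-13.060465)) = -5.378245
t=0.300000, y=-5.378245:
  k1 = f(0.300000, -5.378245) = -13.565662
  k2 = f(0.450000, -7.413094) = -17.899891
  y ← -5.378245 + (0.15/2)·(-13.565662 + (-17.899891)) = -7.738162
y(0.45) ≈ -7.7382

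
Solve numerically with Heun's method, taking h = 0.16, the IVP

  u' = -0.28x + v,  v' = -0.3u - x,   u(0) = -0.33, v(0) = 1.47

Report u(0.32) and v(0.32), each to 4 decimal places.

0.1252, 1.4282

Heun on (u,v): k1 = f(x_n, state_n); k2 = f(x_n + h, state_n + h·k1); state_{n+1} = state_n + (h/2)·(k1 + k2).
0.000000: (-0.330000, 1.470000)
  k1 = (1.470000, 0.099000)
  predictor → (-0.094800, 1.485840)
  k2 = (1.441040, -0.131560)
  → (-0.097117, 1.467395)
0.160000: (-0.097117, 1.467395)
  k1 = (1.422595, -0.130865)
  predictor → (0.130498, 1.446457)
  k2 = (1.356857, -0.359150)
  → (0.125239, 1.428194)
(u(0.32), v(0.32)) ≈ (0.1252, 1.4282)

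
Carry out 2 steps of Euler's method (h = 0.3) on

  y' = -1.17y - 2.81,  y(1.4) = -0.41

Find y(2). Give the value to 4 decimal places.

Euler: y_{n+1} = y_n + h·f(s_n, y_n).
s=1.400000, y=-0.410000: f=-2.330300 → y ← -0.410000 + 0.3·(-2.330300) = -1.109090
s=1.700000, y=-1.109090: f=-1.512365 → y ← -1.109090 + 0.3·(-1.512365) = -1.562799
y(2) ≈ -1.5628

-1.5628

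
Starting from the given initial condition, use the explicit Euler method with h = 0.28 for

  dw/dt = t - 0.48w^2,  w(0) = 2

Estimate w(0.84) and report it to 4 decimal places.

Euler: w_{n+1} = w_n + h·f(t_n, w_n).
t=0.000000, w=2.000000: f=-1.920000 → w ← 2.000000 + 0.28·(-1.920000) = 1.462400
t=0.280000, w=1.462400: f=-0.746535 → w ← 1.462400 + 0.28·(-0.746535) = 1.253370
t=0.560000, w=1.253370: f=-0.194050 → w ← 1.253370 + 0.28·(-0.194050) = 1.199036
w(0.84) ≈ 1.1990

1.1990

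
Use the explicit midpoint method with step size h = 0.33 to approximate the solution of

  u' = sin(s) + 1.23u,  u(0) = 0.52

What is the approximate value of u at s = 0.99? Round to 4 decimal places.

Midpoint: k1 = f(s_n, u_n); k2 = f(s_n + h/2, u_n + (h/2)·k1); u_{n+1} = u_n + h·k2.
s=0.000000, u=0.520000:
  k1 = f(0.000000, 0.520000) = 0.639600
  k2 = f(0.165000, 0.625534) = 0.933659
  u ← 0.520000 + 0.33·0.933659 = 0.828108
s=0.330000, u=0.828108:
  k1 = f(0.330000, 0.828108) = 1.342615
  k2 = f(0.495000, 1.049639) = 1.766088
  u ← 0.828108 + 0.33·1.766088 = 1.410916
s=0.660000, u=1.410916:
  k1 = f(0.660000, 1.410916) = 2.348544
  k2 = f(0.825000, 1.798426) = 2.946612
  u ← 1.410916 + 0.33·2.946612 = 2.383298
u(0.99) ≈ 2.3833

2.3833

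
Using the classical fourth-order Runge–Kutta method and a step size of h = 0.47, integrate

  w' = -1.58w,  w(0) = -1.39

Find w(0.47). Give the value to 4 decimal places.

-0.6638

RK4: k1 = f(s_n, w_n); k2 = f(s_n + h/2, w_n + (h/2)·k1); k3 = f(s_n + h/2, w_n + (h/2)·k2); k4 = f(s_n + h, w_n + h·k3); w_{n+1} = w_n + (h/6)·(k1 + 2k2 + 2k3 + k4).
s=0.000000, w=-1.390000:
  k1 = f(0.000000, -1.390000) = 2.196200
  k2 = f(0.235000, -0.873893) = 1.380751
  k3 = f(0.235000, -1.065524) = 1.683527
  k4 = f(0.470000, -0.598742) = 0.946013
  w ← -1.390000 + (0.47/6)·(k1 + 2k2 + 2k3 + k4) = -0.663790
w(0.47) ≈ -0.6638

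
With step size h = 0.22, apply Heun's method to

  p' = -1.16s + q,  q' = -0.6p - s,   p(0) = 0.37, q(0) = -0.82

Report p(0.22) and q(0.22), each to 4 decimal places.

Heun on (p,q): k1 = f(s_n, state_n); k2 = f(s_n + h, state_n + h·k1); state_{n+1} = state_n + (h/2)·(k1 + k2).
0.000000: (0.370000, -0.820000)
  k1 = (-0.820000, -0.222000)
  predictor → (0.189600, -0.868840)
  k2 = (-1.124040, -0.333760)
  → (0.156156, -0.881134)
(p(0.22), q(0.22)) ≈ (0.1562, -0.8811)

0.1562, -0.8811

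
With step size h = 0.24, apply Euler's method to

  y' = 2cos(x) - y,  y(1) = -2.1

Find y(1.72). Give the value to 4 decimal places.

-0.6100

Euler: y_{n+1} = y_n + h·f(x_n, y_n).
x=1.000000, y=-2.100000: f=3.180605 → y ← -2.100000 + 0.24·3.180605 = -1.336655
x=1.240000, y=-1.336655: f=1.986247 → y ← -1.336655 + 0.24·1.986247 = -0.859956
x=1.480000, y=-0.859956: f=1.041299 → y ← -0.859956 + 0.24·1.041299 = -0.610044
y(1.72) ≈ -0.6100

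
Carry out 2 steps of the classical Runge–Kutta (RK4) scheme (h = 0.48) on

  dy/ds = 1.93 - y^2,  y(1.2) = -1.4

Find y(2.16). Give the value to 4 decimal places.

RK4: k1 = f(s_n, y_n); k2 = f(s_n + h/2, y_n + (h/2)·k1); k3 = f(s_n + h/2, y_n + (h/2)·k2); k4 = f(s_n + h, y_n + h·k3); y_{n+1} = y_n + (h/6)·(k1 + 2k2 + 2k3 + k4).
s=1.200000, y=-1.400000:
  k1 = f(1.200000, -1.400000) = -0.030000
  k2 = f(1.440000, -1.407200) = -0.050212
  k3 = f(1.440000, -1.412051) = -0.063888
  k4 = f(1.680000, -1.430666) = -0.116805
  y ← -1.400000 + (0.48/6)·(k1 + 2k2 + 2k3 + k4) = -1.430000
s=1.680000, y=-1.430000:
  k1 = f(1.680000, -1.430000) = -0.114901
  k2 = f(1.920000, -1.457577) = -0.194529
  k3 = f(1.920000, -1.476687) = -0.250606
  k4 = f(2.160000, -1.550291) = -0.473402
  y ← -1.430000 + (0.48/6)·(k1 + 2k2 + 2k3 + k4) = -1.548286
y(2.16) ≈ -1.5483

-1.5483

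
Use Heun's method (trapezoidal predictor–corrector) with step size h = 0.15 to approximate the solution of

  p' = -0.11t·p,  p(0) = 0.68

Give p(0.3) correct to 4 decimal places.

Heun: k1 = f(t_n, p_n); k2 = f(t_n + h, p_n + h·k1); p_{n+1} = p_n + (h/2)·(k1 + k2).
t=0.000000, p=0.680000:
  k1 = f(0.000000, 0.680000) = 0.000000
  k2 = f(0.150000, 0.680000) = -0.011220
  p ← 0.680000 + (0.15/2)·(0.000000 + (-0.011220)) = 0.679158
t=0.150000, p=0.679158:
  k1 = f(0.150000, 0.679158) = -0.011206
  k2 = f(0.300000, 0.677478) = -0.022357
  p ← 0.679158 + (0.15/2)·(-0.011206 + (-0.022357)) = 0.676641
p(0.3) ≈ 0.6766

0.6766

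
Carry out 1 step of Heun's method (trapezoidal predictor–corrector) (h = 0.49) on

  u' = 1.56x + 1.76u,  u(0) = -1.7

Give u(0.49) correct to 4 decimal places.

-3.6110

Heun: k1 = f(x_n, u_n); k2 = f(x_n + h, u_n + h·k1); u_{n+1} = u_n + (h/2)·(k1 + k2).
x=0.000000, u=-1.700000:
  k1 = f(0.000000, -1.700000) = -2.992000
  k2 = f(0.490000, -3.166080) = -4.807901
  u ← -1.700000 + (0.49/2)·(-2.992000 + (-4.807901)) = -3.610976
u(0.49) ≈ -3.6110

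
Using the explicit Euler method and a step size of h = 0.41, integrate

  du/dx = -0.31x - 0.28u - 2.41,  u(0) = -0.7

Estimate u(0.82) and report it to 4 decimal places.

-2.4634

Euler: u_{n+1} = u_n + h·f(x_n, u_n).
x=0.000000, u=-0.700000: f=-2.214000 → u ← -0.700000 + 0.41·(-2.214000) = -1.607740
x=0.410000, u=-1.607740: f=-2.086933 → u ← -1.607740 + 0.41·(-2.086933) = -2.463382
u(0.82) ≈ -2.4634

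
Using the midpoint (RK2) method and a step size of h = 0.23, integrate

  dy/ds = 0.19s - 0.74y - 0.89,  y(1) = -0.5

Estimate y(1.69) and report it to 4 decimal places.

-0.6386

Midpoint: k1 = f(s_n, y_n); k2 = f(s_n + h/2, y_n + (h/2)·k1); y_{n+1} = y_n + h·k2.
s=1.000000, y=-0.500000:
  k1 = f(1.000000, -0.500000) = -0.330000
  k2 = f(1.115000, -0.537950) = -0.280067
  y ← -0.500000 + 0.23·(-0.280067) = -0.564415
s=1.230000, y=-0.564415:
  k1 = f(1.230000, -0.564415) = -0.238633
  k2 = f(1.345000, -0.591858) = -0.196475
  y ← -0.564415 + 0.23·(-0.196475) = -0.609605
s=1.460000, y=-0.609605:
  k1 = f(1.460000, -0.609605) = -0.161493
  k2 = f(1.575000, -0.628176) = -0.125900
  y ← -0.609605 + 0.23·(-0.125900) = -0.638562
y(1.69) ≈ -0.6386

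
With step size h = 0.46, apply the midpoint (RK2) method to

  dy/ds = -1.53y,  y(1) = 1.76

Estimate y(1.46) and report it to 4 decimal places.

Midpoint: k1 = f(s_n, y_n); k2 = f(s_n + h/2, y_n + (h/2)·k1); y_{n+1} = y_n + h·k2.
s=1.000000, y=1.760000:
  k1 = f(1.000000, 1.760000) = -2.692800
  k2 = f(1.230000, 1.140656) = -1.745204
  y ← 1.760000 + 0.46·(-1.745204) = 0.957206
y(1.46) ≈ 0.9572

0.9572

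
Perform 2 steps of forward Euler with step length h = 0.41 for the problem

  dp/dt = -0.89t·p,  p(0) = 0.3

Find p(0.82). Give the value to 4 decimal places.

0.2551

Euler: p_{n+1} = p_n + h·f(t_n, p_n).
t=0.000000, p=0.300000: f=0.000000 → p ← 0.300000 + 0.41·0.000000 = 0.300000
t=0.410000, p=0.300000: f=-0.109470 → p ← 0.300000 + 0.41·(-0.109470) = 0.255117
p(0.82) ≈ 0.2551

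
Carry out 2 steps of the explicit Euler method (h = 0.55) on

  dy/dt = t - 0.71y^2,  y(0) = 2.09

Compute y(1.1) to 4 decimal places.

Euler: y_{n+1} = y_n + h·f(t_n, y_n).
t=0.000000, y=2.090000: f=-3.101351 → y ← 2.090000 + 0.55·(-3.101351) = 0.384257
t=0.550000, y=0.384257: f=0.445166 → y ← 0.384257 + 0.55·0.445166 = 0.629098
y(1.1) ≈ 0.6291

0.6291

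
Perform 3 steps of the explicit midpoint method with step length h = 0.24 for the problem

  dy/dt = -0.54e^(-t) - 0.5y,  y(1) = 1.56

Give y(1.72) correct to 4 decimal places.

Midpoint: k1 = f(t_n, y_n); k2 = f(t_n + h/2, y_n + (h/2)·k1); y_{n+1} = y_n + h·k2.
t=1.000000, y=1.560000:
  k1 = f(1.000000, 1.560000) = -0.978655
  k2 = f(1.120000, 1.442561) = -0.897472
  y ← 1.560000 + 0.24·(-0.897472) = 1.344607
t=1.240000, y=1.344607:
  k1 = f(1.240000, 1.344607) = -0.828571
  k2 = f(1.360000, 1.245178) = -0.761186
  y ← 1.344607 + 0.24·(-0.761186) = 1.161922
t=1.480000, y=1.161922:
  k1 = f(1.480000, 1.161922) = -0.703885
  k2 = f(1.600000, 1.077456) = -0.647752
  y ← 1.161922 + 0.24·(-0.647752) = 1.006462
y(1.72) ≈ 1.0065

1.0065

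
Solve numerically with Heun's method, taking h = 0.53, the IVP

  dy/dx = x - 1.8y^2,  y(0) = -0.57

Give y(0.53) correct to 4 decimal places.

-0.9539

Heun: k1 = f(x_n, y_n); k2 = f(x_n + h, y_n + h·k1); y_{n+1} = y_n + (h/2)·(k1 + k2).
x=0.000000, y=-0.570000:
  k1 = f(0.000000, -0.570000) = -0.584820
  k2 = f(0.530000, -0.879955) = -0.863776
  y ← -0.570000 + (0.53/2)·(-0.584820 + (-0.863776)) = -0.953878
y(0.53) ≈ -0.9539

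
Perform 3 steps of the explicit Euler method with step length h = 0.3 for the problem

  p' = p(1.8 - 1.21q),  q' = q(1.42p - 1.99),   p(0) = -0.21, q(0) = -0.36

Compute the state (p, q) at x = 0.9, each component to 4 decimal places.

Euler on (p,q): p_{n+1} = p_n + h·p', q_{n+1} = q_n + h·q'.
0.000000: (-0.210000, -0.360000); f=(-0.469476, 0.823752) → (-0.350843, -0.112874)
0.300000: (-0.350843, -0.112874); f=(-0.679434, 0.280854) → (-0.554673, -0.028618)
0.600000: (-0.554673, -0.028618); f=(-1.017619, 0.079491) → (-0.859959, -0.004771)
(p(0.9), q(0.9)) ≈ (-0.8600, -0.0048)

-0.8600, -0.0048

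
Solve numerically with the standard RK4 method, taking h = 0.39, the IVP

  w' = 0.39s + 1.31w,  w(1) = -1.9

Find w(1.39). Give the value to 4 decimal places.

-2.9325

RK4: k1 = f(s_n, w_n); k2 = f(s_n + h/2, w_n + (h/2)·k1); k3 = f(s_n + h/2, w_n + (h/2)·k2); k4 = f(s_n + h, w_n + h·k3); w_{n+1} = w_n + (h/6)·(k1 + 2k2 + 2k3 + k4).
s=1.000000, w=-1.900000:
  k1 = f(1.000000, -1.900000) = -2.099000
  k2 = f(1.195000, -2.309305) = -2.559140
  k3 = f(1.195000, -2.399032) = -2.676682
  k4 = f(1.390000, -2.943906) = -3.314417
  w ← -1.900000 + (0.39/6)·(k1 + 2k2 + 2k3 + k4) = -2.932529
w(1.39) ≈ -2.9325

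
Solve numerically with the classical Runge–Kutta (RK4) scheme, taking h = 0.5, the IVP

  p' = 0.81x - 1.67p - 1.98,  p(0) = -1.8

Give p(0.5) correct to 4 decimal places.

-1.3751

RK4: k1 = f(x_n, p_n); k2 = f(x_n + h/2, p_n + (h/2)·k1); k3 = f(x_n + h/2, p_n + (h/2)·k2); k4 = f(x_n + h, p_n + h·k3); p_{n+1} = p_n + (h/6)·(k1 + 2k2 + 2k3 + k4).
x=0.000000, p=-1.800000:
  k1 = f(0.000000, -1.800000) = 1.026000
  k2 = f(0.250000, -1.543500) = 0.800145
  k3 = f(0.250000, -1.599964) = 0.894439
  k4 = f(0.500000, -1.352780) = 0.684143
  p ← -1.800000 + (0.5/6)·(k1 + 2k2 + 2k3 + k4) = -1.375057
p(0.5) ≈ -1.3751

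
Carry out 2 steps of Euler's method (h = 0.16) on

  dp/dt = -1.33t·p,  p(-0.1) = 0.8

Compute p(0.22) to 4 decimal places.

Euler: p_{n+1} = p_n + h·f(t_n, p_n).
t=-0.100000, p=0.800000: f=0.106400 → p ← 0.800000 + 0.16·0.106400 = 0.817024
t=0.060000, p=0.817024: f=-0.065199 → p ← 0.817024 + 0.16·(-0.065199) = 0.806592
p(0.22) ≈ 0.8066

0.8066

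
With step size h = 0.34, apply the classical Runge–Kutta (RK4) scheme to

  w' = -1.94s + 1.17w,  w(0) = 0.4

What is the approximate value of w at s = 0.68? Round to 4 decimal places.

RK4: k1 = f(s_n, w_n); k2 = f(s_n + h/2, w_n + (h/2)·k1); k3 = f(s_n + h/2, w_n + (h/2)·k2); k4 = f(s_n + h, w_n + h·k3); w_{n+1} = w_n + (h/6)·(k1 + 2k2 + 2k3 + k4).
s=0.000000, w=0.400000:
  k1 = f(0.000000, 0.400000) = 0.468000
  k2 = f(0.170000, 0.479560) = 0.231285
  k3 = f(0.170000, 0.439318) = 0.184203
  k4 = f(0.340000, 0.462629) = -0.118324
  w ← 0.400000 + (0.34/6)·(k1 + 2k2 + 2k3 + k4) = 0.466904
s=0.340000, w=0.466904:
  k1 = f(0.340000, 0.466904) = -0.113323
  k2 = f(0.510000, 0.447639) = -0.465663
  k3 = f(0.510000, 0.387741) = -0.535743
  k4 = f(0.680000, 0.284751) = -0.986041
  w ← 0.466904 + (0.34/6)·(k1 + 2k2 + 2k3 + k4) = 0.291114
w(0.68) ≈ 0.2911

0.2911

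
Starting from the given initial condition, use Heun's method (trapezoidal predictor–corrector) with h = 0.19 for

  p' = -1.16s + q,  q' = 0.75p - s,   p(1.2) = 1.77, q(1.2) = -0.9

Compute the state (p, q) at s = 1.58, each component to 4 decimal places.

Heun on (p,q): k1 = f(s_n, state_n); k2 = f(s_n + h, state_n + h·k1); state_{n+1} = state_n + (h/2)·(k1 + k2).
1.200000: (1.770000, -0.900000)
  k1 = (-2.292000, 0.127500)
  predictor → (1.334520, -0.875775)
  k2 = (-2.488175, -0.389110)
  → (1.315883, -0.924853)
1.390000: (1.315883, -0.924853)
  k1 = (-2.537253, -0.403087)
  predictor → (0.833805, -1.001440)
  k2 = (-2.834240, -0.954646)
  → (0.805592, -1.053838)
(p(1.58), q(1.58)) ≈ (0.8056, -1.0538)

0.8056, -1.0538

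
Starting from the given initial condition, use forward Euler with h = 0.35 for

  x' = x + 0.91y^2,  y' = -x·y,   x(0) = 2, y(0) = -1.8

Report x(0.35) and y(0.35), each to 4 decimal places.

Euler on (x,y): x_{n+1} = x_n + h·x', y_{n+1} = y_n + h·y'.
0.000000: (2.000000, -1.800000); f=(4.948400, 3.600000) → (3.731940, -0.540000)
(x(0.35), y(0.35)) ≈ (3.7319, -0.5400)

3.7319, -0.5400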